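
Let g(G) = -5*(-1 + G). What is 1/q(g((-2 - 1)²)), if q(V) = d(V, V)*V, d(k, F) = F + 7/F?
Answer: 1/1607 ≈ 0.00062228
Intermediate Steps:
g(G) = 5 - 5*G
q(V) = V*(V + 7/V) (q(V) = (V + 7/V)*V = V*(V + 7/V))
1/q(g((-2 - 1)²)) = 1/(7 + (5 - 5*(-2 - 1)²)²) = 1/(7 + (5 - 5*(-3)²)²) = 1/(7 + (5 - 5*9)²) = 1/(7 + (5 - 45)²) = 1/(7 + (-40)²) = 1/(7 + 1600) = 1/1607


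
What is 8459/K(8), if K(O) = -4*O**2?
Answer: -8459/256 ≈ -33.043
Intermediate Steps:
8459/K(8) = 8459/((-4*8**2)) = 8459/((-4*64)) = 8459/(-256) = 8459*(-1/256) = -8459/256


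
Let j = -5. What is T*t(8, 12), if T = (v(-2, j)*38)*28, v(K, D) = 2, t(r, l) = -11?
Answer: -23408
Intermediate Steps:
T = 2128 (T = (2*38)*28 = 76*28 = 2128)
T*t(8, 12) = 2128*(-11) = -23408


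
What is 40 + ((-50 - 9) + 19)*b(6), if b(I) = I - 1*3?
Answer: -80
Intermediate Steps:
b(I) = -3 + I (b(I) = I - 3 = -3 + I)
40 + ((-50 - 9) + 19)*b(6) = 40 + ((-50 - 9) + 19)*(-3 + 6) = 40 + (-59 + 19)*3 = 40 - 40*3 = 40 - 120 = -80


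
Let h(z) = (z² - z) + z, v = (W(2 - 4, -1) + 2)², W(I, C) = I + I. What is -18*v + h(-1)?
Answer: -71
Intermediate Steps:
W(I, C) = 2*I
v = 4 (v = (2*(2 - 4) + 2)² = (2*(-2) + 2)² = (-4 + 2)² = (-2)² = 4)
h(z) = z²
-18*v + h(-1) = -18*4 + (-1)² = -72 + 1 = -71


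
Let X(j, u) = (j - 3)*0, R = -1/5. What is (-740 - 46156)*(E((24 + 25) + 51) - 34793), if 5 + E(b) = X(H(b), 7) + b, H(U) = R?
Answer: 1627197408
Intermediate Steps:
R = -1/5 (R = -1*1/5 = -1/5 ≈ -0.20000)
H(U) = -1/5
X(j, u) = 0 (X(j, u) = (-3 + j)*0 = 0)
E(b) = -5 + b (E(b) = -5 + (0 + b) = -5 + b)
(-740 - 46156)*(E((24 + 25) + 51) - 34793) = (-740 - 46156)*((-5 + ((24 + 25) + 51)) - 34793) = -46896*((-5 + (49 + 51)) - 34793) = -46896*((-5 + 100) - 34793) = -46896*(95 - 34793) = -46896*(-34698) = 1627197408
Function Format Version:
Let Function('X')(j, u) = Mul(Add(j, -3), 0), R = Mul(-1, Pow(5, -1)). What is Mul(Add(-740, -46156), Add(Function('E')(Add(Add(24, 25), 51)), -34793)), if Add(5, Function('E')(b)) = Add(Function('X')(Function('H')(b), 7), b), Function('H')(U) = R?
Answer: 1627197408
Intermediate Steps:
R = Rational(-1, 5) (R = Mul(-1, Rational(1, 5)) = Rational(-1, 5) ≈ -0.20000)
Function('H')(U) = Rational(-1, 5)
Function('X')(j, u) = 0 (Function('X')(j, u) = Mul(Add(-3, j), 0) = 0)
Function('E')(b) = Add(-5, b) (Function('E')(b) = Add(-5, Add(0, b)) = Add(-5, b))
Mul(Add(-740, -46156), Add(Function('E')(Add(Add(24, 25), 51)), -34793)) = Mul(Add(-740, -46156), Add(Add(-5, Add(Add(24, 25), 51)), -34793)) = Mul(-46896, Add(Add(-5, Add(49, 51)), -34793)) = Mul(-46896, Add(Add(-5, 100), -34793)) = Mul(-46896, Add(95, -34793)) = Mul(-46896, -34698) = 1627197408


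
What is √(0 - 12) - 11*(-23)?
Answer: 253 + 2*I*√3 ≈ 253.0 + 3.4641*I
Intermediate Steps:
√(0 - 12) - 11*(-23) = √(-12) + 253 = 2*I*√3 + 253 = 253 + 2*I*√3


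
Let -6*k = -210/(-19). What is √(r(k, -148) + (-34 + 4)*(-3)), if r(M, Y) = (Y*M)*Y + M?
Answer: I*√14534335/19 ≈ 200.65*I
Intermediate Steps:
k = -35/19 (k = -(-35)/(-19) = -(-35)*(-1)/19 = -⅙*210/19 = -35/19 ≈ -1.8421)
r(M, Y) = M + M*Y² (r(M, Y) = (M*Y)*Y + M = M*Y² + M = M + M*Y²)
√(r(k, -148) + (-34 + 4)*(-3)) = √(-35*(1 + (-148)²)/19 + (-34 + 4)*(-3)) = √(-35*(1 + 21904)/19 - 30*(-3)) = √(-35/19*21905 + 90) = √(-766675/19 + 90) = √(-764965/19) = I*√14534335/19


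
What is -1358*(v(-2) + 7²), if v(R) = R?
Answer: -63826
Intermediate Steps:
-1358*(v(-2) + 7²) = -1358*(-2 + 7²) = -1358*(-2 + 49) = -1358*47 = -63826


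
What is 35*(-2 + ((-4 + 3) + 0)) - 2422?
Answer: -2527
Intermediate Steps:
35*(-2 + ((-4 + 3) + 0)) - 2422 = 35*(-2 + (-1 + 0)) - 2422 = 35*(-2 - 1) - 2422 = 35*(-3) - 2422 = -105 - 2422 = -2527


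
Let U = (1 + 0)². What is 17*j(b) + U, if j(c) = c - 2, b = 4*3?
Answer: 171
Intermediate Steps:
U = 1 (U = 1² = 1)
b = 12
j(c) = -2 + c
17*j(b) + U = 17*(-2 + 12) + 1 = 17*10 + 1 = 170 + 1 = 171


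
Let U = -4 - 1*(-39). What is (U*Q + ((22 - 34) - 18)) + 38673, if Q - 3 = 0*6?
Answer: 38748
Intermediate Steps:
Q = 3 (Q = 3 + 0*6 = 3 + 0 = 3)
U = 35 (U = -4 + 39 = 35)
(U*Q + ((22 - 34) - 18)) + 38673 = (35*3 + ((22 - 34) - 18)) + 38673 = (105 + (-12 - 18)) + 38673 = (105 - 30) + 38673 = 75 + 38673 = 38748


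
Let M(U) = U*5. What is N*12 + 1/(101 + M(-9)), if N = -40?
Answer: -26879/56 ≈ -479.98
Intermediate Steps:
M(U) = 5*U
N*12 + 1/(101 + M(-9)) = -40*12 + 1/(101 + 5*(-9)) = -480 + 1/(101 - 45) = -480 + 1/56 = -26879/56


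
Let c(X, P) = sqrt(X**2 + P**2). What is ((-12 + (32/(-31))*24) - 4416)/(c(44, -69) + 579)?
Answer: -19980711/2546216 + 34509*sqrt(6697)/2546216 ≈ -6.7381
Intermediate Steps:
c(X, P) = sqrt(P**2 + X**2)
((-12 + (32/(-31))*24) - 4416)/(c(44, -69) + 579) = ((-12 + (32/(-31))*24) - 4416)/(sqrt((-69)**2 + 44**2) + 579) = ((-12 + (32*(-1/31))*24) - 4416)/(sqrt(4761 + 1936) + 579) = ((-12 - 32/31*24) - 4416)/(sqrt(6697) + 579) = ((-12 - 768/31) - 4416)/(579 + sqrt(6697)) = (-1140/31 - 4416)/(579 + sqrt(6697)) = -138036/(31*(579 + sqrt(6697)))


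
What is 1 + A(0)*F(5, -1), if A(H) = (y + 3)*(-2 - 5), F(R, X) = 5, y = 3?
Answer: -209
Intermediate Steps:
A(H) = -42 (A(H) = (3 + 3)*(-2 - 5) = 6*(-7) = -42)
1 + A(0)*F(5, -1) = 1 - 42*5 = 1 - 210 = -209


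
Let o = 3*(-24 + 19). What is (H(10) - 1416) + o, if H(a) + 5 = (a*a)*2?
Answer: -1236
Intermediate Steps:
o = -15 (o = 3*(-5) = -15)
H(a) = -5 + 2*a² (H(a) = -5 + (a*a)*2 = -5 + a²*2 = -5 + 2*a²)
(H(10) - 1416) + o = ((-5 + 2*10²) - 1416) - 15 = ((-5 + 2*100) - 1416) - 15 = ((-5 + 200) - 1416) - 15 = (195 - 1416) - 15 = -1221 - 15 = -1236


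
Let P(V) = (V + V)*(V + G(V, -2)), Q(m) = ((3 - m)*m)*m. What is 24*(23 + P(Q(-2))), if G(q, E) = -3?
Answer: 16872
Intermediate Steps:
Q(m) = m²*(3 - m) (Q(m) = (m*(3 - m))*m = m²*(3 - m))
P(V) = 2*V*(-3 + V) (P(V) = (V + V)*(V - 3) = (2*V)*(-3 + V) = 2*V*(-3 + V))
24*(23 + P(Q(-2))) = 24*(23 + 2*((-2)²*(3 - 1*(-2)))*(-3 + (-2)²*(3 - 1*(-2)))) = 24*(23 + 2*(4*(3 + 2))*(-3 + 4*(3 + 2))) = 24*(23 + 2*(4*5)*(-3 + 4*5)) = 24*(23 + 2*20*(-3 + 20)) = 24*(23 + 2*20*17) = 24*(23 + 680) = 24*703 = 16872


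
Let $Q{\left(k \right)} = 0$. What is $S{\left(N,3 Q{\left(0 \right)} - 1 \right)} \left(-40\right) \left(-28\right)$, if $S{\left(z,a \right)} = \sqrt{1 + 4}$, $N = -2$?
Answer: $1120 \sqrt{5} \approx 2504.4$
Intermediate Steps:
$S{\left(z,a \right)} = \sqrt{5}$
$S{\left(N,3 Q{\left(0 \right)} - 1 \right)} \left(-40\right) \left(-28\right) = \sqrt{5} \left(-40\right) \left(-28\right) = - 40 \sqrt{5} \left(-28\right) = 1120 \sqrt{5}$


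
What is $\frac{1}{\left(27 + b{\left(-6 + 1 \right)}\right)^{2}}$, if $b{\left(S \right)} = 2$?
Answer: $\frac{1}{841} \approx 0.0011891$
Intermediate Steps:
$\frac{1}{\left(27 + b{\left(-6 + 1 \right)}\right)^{2}} = \frac{1}{\left(27 + 2\right)^{2}} = \frac{1}{29^{2}} = \frac{1}{841}$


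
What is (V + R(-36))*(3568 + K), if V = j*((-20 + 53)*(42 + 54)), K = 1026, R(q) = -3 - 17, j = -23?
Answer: -334829096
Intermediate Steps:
R(q) = -20
V = -72864 (V = -23*(-20 + 53)*(42 + 54) = -759*96 = -23*3168 = -72864)
(V + R(-36))*(3568 + K) = (-72864 - 20)*(3568 + 1026) = -72884*4594 = -334829096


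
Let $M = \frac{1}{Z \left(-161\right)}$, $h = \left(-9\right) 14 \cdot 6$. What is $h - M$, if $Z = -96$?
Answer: $- \frac{11684737}{15456} \approx -756.0$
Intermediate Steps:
$h = -756$ ($h = \left(-126\right) 6 = -756$)
$M = \frac{1}{15456}$ ($M = \frac{1}{\left(-96\right) \left(-161\right)} = \frac{1}{15456} \approx 6.47 \cdot 10^{-5}$)
$h - M = -756 - \frac{1}{15456} = - \frac{11684737}{15456}$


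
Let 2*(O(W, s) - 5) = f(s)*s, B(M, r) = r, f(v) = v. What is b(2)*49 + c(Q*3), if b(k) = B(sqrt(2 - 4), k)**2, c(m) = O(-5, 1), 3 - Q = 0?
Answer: 403/2 ≈ 201.50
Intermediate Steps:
Q = 3 (Q = 3 - 1*0 = 3 + 0 = 3)
O(W, s) = 5 + s**2/2 (O(W, s) = 5 + (s*s)/2 = 5 + s**2/2)
c(m) = 11/2 (c(m) = 5 + (1/2)*1**2 = 5 + (1/2)*1 = 5 + 1/2 = 11/2)
b(k) = k**2
b(2)*49 + c(Q*3) = 2**2*49 + 11/2 = 4*49 + 11/2 = 196 + 11/2 = 403/2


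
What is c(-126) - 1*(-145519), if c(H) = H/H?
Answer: 145520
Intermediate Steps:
c(H) = 1
c(-126) - 1*(-145519) = 1 - 1*(-145519) = 1 + 145519 = 145520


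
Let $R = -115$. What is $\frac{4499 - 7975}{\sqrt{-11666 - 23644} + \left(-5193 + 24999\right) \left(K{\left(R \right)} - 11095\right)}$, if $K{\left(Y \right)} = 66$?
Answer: $\frac{126549790004}{7952699498882531} + \frac{1738 i \sqrt{35310}}{23858098496647593} \approx 1.5913 \cdot 10^{-5} + 1.3689 \cdot 10^{-11} i$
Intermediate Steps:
$\frac{4499 - 7975}{\sqrt{-11666 - 23644} + \left(-5193 + 24999\right) \left(K{\left(R \right)} - 11095\right)} = \frac{4499 - 7975}{\sqrt{-11666 - 23644} + \left(-5193 + 24999\right) \left(66 - 11095\right)} = - \frac{3476}{\sqrt{-35310} + 19806 \left(-11029\right)} = - \frac{3476}{i \sqrt{35310} - 218440374} = - \frac{3476}{-218440374 + i \sqrt{35310}}$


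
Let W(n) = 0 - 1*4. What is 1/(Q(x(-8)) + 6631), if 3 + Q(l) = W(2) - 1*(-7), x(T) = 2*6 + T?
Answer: 1/6631 ≈ 0.00015081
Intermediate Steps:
W(n) = -4 (W(n) = 0 - 4 = -4)
x(T) = 12 + T
Q(l) = 0 (Q(l) = -3 + (-4 - 1*(-7)) = -3 + (-4 + 7) = -3 + 3 = 0)
1/(Q(x(-8)) + 6631) = 1/(0 + 6631) = 1/6631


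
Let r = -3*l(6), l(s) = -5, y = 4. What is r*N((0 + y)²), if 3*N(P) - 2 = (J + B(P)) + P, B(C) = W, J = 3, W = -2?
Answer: 95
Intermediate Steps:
B(C) = -2
N(P) = 1 + P/3 (N(P) = ⅔ + ((3 - 2) + P)/3 = ⅔ + (1 + P)/3 = ⅔ + (⅓ + P/3) = 1 + P/3)
r = 15 (r = -3*(-5) = 15)
r*N((0 + y)²) = 15*(1 + (0 + 4)²/3) = 15*(1 + (⅓)*4²) = 15*(1 + (⅓)*16) = 15*(1 + 16/3) = 15*(19/3) = 95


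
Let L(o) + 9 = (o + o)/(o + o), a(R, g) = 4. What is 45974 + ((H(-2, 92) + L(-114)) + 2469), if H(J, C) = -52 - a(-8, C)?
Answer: 48379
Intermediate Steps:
L(o) = -8 (L(o) = -9 + (o + o)/(o + o) = -9 + (2*o)/((2*o)) = -9 + (2*o)*(1/(2*o)) = -9 + 1 = -8)
H(J, C) = -56 (H(J, C) = -52 - 1*4 = -52 - 4 = -56)
45974 + ((H(-2, 92) + L(-114)) + 2469) = 45974 + ((-56 - 8) + 2469) = 45974 + (-64 + 2469) = 45974 + 2405 = 48379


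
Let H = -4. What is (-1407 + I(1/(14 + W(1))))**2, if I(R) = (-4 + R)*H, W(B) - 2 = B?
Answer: 559369801/289 ≈ 1.9355e+6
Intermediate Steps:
W(B) = 2 + B
I(R) = 16 - 4*R (I(R) = (-4 + R)*(-4) = 16 - 4*R)
(-1407 + I(1/(14 + W(1))))**2 = (-1407 + (16 - 4/(14 + (2 + 1))))**2 = (-1407 + (16 - 4/(14 + 3)))**2 = (-1407 + (16 - 4/17))**2 = (-1407 + 268/17)**2 = (-23651/17)**2 = 559369801/289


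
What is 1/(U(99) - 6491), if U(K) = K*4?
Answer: -1/6095 ≈ -0.00016407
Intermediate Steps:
U(K) = 4*K
1/(U(99) - 6491) = 1/(4*99 - 6491) = 1/(396 - 6491) = 1/(-6095) = -1/6095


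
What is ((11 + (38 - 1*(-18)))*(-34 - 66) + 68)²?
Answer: 43983424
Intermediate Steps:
((11 + (38 - 1*(-18)))*(-34 - 66) + 68)² = ((11 + (38 + 18))*(-100) + 68)² = ((11 + 56)*(-100) + 68)² = (67*(-100) + 68)² = (-6700 + 68)² = (-6632)² = 43983424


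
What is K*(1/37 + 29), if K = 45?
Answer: 48330/37 ≈ 1306.2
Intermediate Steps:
K*(1/37 + 29) = 45*(1/37 + 29) = 45*(1074/37) = 48330/37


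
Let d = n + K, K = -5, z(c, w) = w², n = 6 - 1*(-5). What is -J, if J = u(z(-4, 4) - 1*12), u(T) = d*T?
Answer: -24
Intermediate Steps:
n = 11 (n = 6 + 5 = 11)
d = 6 (d = 11 - 5 = 6)
u(T) = 6*T
J = 24 (J = 6*(4² - 1*12) = 6*(16 - 12) = 6*4 = 24)
-J = -1*24 = -24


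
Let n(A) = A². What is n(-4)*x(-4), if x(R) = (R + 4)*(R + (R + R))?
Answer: 0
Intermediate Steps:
x(R) = 3*R*(4 + R) (x(R) = (4 + R)*(R + 2*R) = (4 + R)*(3*R) = 3*R*(4 + R))
n(-4)*x(-4) = (-4)²*(3*(-4)*(4 - 4)) = 16*(3*(-4)*0) = 16*0 = 0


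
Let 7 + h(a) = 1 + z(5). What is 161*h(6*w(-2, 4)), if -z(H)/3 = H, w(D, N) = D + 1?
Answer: -3381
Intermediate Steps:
w(D, N) = 1 + D
z(H) = -3*H
h(a) = -21 (h(a) = -7 + (1 - 3*5) = -7 + (1 - 15) = -7 - 14 = -21)
161*h(6*w(-2, 4)) = 161*(-21) = -3381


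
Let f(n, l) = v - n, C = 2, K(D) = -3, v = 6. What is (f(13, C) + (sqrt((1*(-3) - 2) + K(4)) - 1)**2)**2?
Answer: 164 + 112*I*sqrt(2) ≈ 164.0 + 158.39*I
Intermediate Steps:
f(n, l) = 6 - n
(f(13, C) + (sqrt((1*(-3) - 2) + K(4)) - 1)**2)**2 = ((6 - 1*13) + (sqrt((1*(-3) - 2) - 3) - 1)**2)**2 = ((6 - 13) + (sqrt((-3 - 2) - 3) - 1)**2)**2 = (-7 + (sqrt(-5 - 3) - 1)**2)**2 = (-7 + (sqrt(-8) - 1)**2)**2 = (-7 + (2*I*sqrt(2) - 1)**2)**2 = (-7 + (-1 + 2*I*sqrt(2))**2)**2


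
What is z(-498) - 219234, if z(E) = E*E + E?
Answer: 28272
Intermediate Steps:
z(E) = E + E² (z(E) = E² + E = E + E²)
z(-498) - 219234 = -498*(1 - 498) - 219234 = -498*(-497) - 219234 = 247506 - 219234 = 28272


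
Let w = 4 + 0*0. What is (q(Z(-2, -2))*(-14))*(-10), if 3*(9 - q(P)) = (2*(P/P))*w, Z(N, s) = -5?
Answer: 2660/3 ≈ 886.67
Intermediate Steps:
w = 4 (w = 4 + 0 = 4)
q(P) = 19/3 (q(P) = 9 - 2*(P/P)*4/3 = 9 - 2*1*4/3 = 9 - 2*4/3 = 9 - ⅓*8 = 9 - 8/3 = 19/3)
(q(Z(-2, -2))*(-14))*(-10) = ((19/3)*(-14))*(-10) = -266/3*(-10) = 2660/3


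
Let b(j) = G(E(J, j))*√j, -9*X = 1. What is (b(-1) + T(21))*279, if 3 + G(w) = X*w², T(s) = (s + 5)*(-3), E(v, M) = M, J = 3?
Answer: -21762 - 868*I ≈ -21762.0 - 868.0*I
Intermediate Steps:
X = -⅑ (X = -⅑*1 = -⅑ ≈ -0.11111)
T(s) = -15 - 3*s (T(s) = (5 + s)*(-3) = -15 - 3*s)
G(w) = -3 - w²/9
b(j) = √j*(-3 - j²/9) (b(j) = (-3 - j²/9)*√j = √j*(-3 - j²/9))
(b(-1) + T(21))*279 = (√(-1)*(-27 - 1*(-1)²)/9 + (-15 - 3*21))*279 = (I*(-27 - 1*1)/9 + (-15 - 63))*279 = (I*(-27 - 1)/9 - 78)*279 = ((⅑)*I*(-28) - 78)*279 = (-28*I/9 - 78)*279 = (-78 - 28*I/9)*279 = -21762 - 868*I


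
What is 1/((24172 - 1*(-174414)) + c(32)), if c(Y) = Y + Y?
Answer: 1/198650 ≈ 5.0340e-6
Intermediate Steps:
c(Y) = 2*Y
1/((24172 - 1*(-174414)) + c(32)) = 1/((24172 - 1*(-174414)) + 2*32) = 1/((24172 + 174414) + 64) = 1/(198586 + 64) = 1/198650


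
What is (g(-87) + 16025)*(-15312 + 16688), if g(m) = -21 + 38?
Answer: 22073792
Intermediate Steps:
g(m) = 17
(g(-87) + 16025)*(-15312 + 16688) = (17 + 16025)*(-15312 + 16688) = 16042*1376 = 22073792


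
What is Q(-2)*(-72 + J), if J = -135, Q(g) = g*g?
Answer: -828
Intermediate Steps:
Q(g) = g**2
Q(-2)*(-72 + J) = (-2)**2*(-72 - 135) = 4*(-207) = -828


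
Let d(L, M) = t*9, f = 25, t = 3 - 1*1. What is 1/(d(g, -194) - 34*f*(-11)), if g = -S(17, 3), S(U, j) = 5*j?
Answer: 1/9368 ≈ 0.00010675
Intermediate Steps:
t = 2 (t = 3 - 1 = 2)
g = -15 (g = -5*3 = -1*15 = -15)
d(L, M) = 18 (d(L, M) = 2*9 = 18)
1/(d(g, -194) - 34*f*(-11)) = 1/(18 - 34*25*(-11)) = 1/(18 - 850*(-11)) = 1/(18 + 9350) = 1/9368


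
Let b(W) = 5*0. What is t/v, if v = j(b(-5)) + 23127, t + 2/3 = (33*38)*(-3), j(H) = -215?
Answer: -1411/8592 ≈ -0.16422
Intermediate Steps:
b(W) = 0
t = -11288/3 (t = -2/3 + (33*38)*(-3) = -2/3 + 1254*(-3) = -2/3 - 3762 = -11288/3 ≈ -3762.7)
v = 22912 (v = -215 + 23127 = 22912)
t/v = -11288/3/22912 = -11288/3*1/22912 = -1411/8592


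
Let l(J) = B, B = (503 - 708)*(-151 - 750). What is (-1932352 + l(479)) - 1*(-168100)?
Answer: -1579547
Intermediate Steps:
B = 184705 (B = -205*(-901) = 184705)
l(J) = 184705
(-1932352 + l(479)) - 1*(-168100) = (-1932352 + 184705) - 1*(-168100) = -1747647 + 168100 = -1579547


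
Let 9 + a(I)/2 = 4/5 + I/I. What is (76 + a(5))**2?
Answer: 94864/25 ≈ 3794.6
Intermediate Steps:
a(I) = -72/5 (a(I) = -18 + 2*(4/5 + I/I) = -18 + 2*(4*(1/5) + 1) = -18 + 2*(4/5 + 1) = -18 + 2*(9/5) = -18 + 18/5 = -72/5)
(76 + a(5))**2 = (76 - 72/5)**2 = (308/5)**2 = 94864/25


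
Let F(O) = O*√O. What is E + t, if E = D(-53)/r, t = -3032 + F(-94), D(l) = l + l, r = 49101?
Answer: -148874338/49101 - 94*I*√94 ≈ -3032.0 - 911.36*I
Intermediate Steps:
D(l) = 2*l
F(O) = O^(3/2)
t = -3032 - 94*I*√94 (t = -3032 + (-94)^(3/2) = -3032 - 94*I*√94 ≈ -3032.0 - 911.36*I)
E = -106/49101 (E = (2*(-53))/49101 = -106*1/49101 = -106/49101 ≈ -0.0021588)
E + t = -106/49101 + (-3032 - 94*I*√94) = -148874338/49101 - 94*I*√94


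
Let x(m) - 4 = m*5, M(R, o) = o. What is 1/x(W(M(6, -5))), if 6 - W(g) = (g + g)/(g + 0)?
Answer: 1/24 ≈ 0.041667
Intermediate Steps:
W(g) = 4 (W(g) = 6 - (g + g)/(g + 0) = 6 - 2*g/g = 6 - 1*2 = 6 - 2 = 4)
x(m) = 4 + 5*m (x(m) = 4 + m*5 = 4 + 5*m)
1/x(W(M(6, -5))) = 1/(4 + 5*4) = 1/(4 + 20) = 1/24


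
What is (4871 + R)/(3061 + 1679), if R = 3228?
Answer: 8099/4740 ≈ 1.7087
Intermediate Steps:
(4871 + R)/(3061 + 1679) = (4871 + 3228)/(3061 + 1679) = 8099/4740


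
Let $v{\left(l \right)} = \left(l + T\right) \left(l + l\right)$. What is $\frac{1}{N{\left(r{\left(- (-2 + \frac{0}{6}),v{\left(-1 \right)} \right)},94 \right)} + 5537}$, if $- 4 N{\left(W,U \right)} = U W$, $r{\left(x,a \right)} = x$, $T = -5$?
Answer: $\frac{1}{5490} \approx 0.00018215$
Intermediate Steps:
$v{\left(l \right)} = 2 l \left(-5 + l\right)$ ($v{\left(l \right)} = \left(l - 5\right) \left(l + l\right) = \left(-5 + l\right) 2 l = 2 l \left(-5 + l\right)$)
$N{\left(W,U \right)} = - \frac{U W}{4}$
$\frac{1}{N{\left(r{\left(- (-2 + \frac{0}{6}),v{\left(-1 \right)} \right)},94 \right)} + 5537} = \frac{1}{\left(- \frac{1}{4}\right) 94 \left(- (-2 + \frac{0}{6})\right) + 5537} = \frac{1}{\left(- \frac{1}{4}\right) 94 \left(- (-2 + 0 \cdot \frac{1}{6})\right) + 5537} = \frac{1}{\left(- \frac{1}{4}\right) 94 \left(- (-2 + 0)\right) + 5537} = \frac{1}{\left(- \frac{1}{4}\right) 94 \left(\left(-1\right) \left(-2\right)\right) + 5537} = \frac{1}{\left(- \frac{1}{4}\right) 94 \cdot 2 + 5537} = \frac{1}{-47 + 5537} = \frac{1}{5490}$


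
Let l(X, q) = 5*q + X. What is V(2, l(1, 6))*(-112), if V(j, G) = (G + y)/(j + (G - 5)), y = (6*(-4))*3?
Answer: 164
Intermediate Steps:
y = -72 (y = -24*3 = -72)
l(X, q) = X + 5*q
V(j, G) = (-72 + G)/(-5 + G + j) (V(j, G) = (G - 72)/(j + (G - 5)) = (-72 + G)/(j + (-5 + G)) = (-72 + G)/(-5 + G + j))
V(2, l(1, 6))*(-112) = ((-72 + (1 + 5*6))/(-5 + (1 + 5*6) + 2))*(-112) = ((-72 + (1 + 30))/(-5 + (1 + 30) + 2))*(-112) = ((-72 + 31)/(-5 + 31 + 2))*(-112) = (-41/28)*(-112) = ((1/28)*(-41))*(-112) = -41/28*(-112) = 164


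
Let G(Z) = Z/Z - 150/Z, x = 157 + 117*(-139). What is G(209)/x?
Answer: -59/3366154 ≈ -1.7527e-5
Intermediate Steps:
x = -16106 (x = 157 - 16263 = -16106)
G(Z) = 1 - 150/Z
G(209)/x = ((-150 + 209)/209)/(-16106) = ((1/209)*59)*(-1/16106) = (59/209)*(-1/16106) = -59/3366154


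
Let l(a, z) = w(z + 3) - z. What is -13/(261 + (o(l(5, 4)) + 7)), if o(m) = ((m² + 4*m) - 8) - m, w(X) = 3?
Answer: -13/258 ≈ -0.050388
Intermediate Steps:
l(a, z) = 3 - z
o(m) = -8 + m² + 3*m (o(m) = (-8 + m² + 4*m) - m = -8 + m² + 3*m)
-13/(261 + (o(l(5, 4)) + 7)) = -13/(261 + ((-8 + (3 - 1*4)² + 3*(3 - 1*4)) + 7)) = -13/(261 + ((-8 + (3 - 4)² + 3*(3 - 4)) + 7)) = -13/(261 + ((-8 + (-1)² + 3*(-1)) + 7)) = -13/(261 + ((-8 + 1 - 3) + 7)) = -13/(261 + (-10 + 7)) = -13/(261 - 3) = -13/258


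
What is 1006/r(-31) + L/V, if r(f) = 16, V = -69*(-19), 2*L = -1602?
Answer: 217675/3496 ≈ 62.264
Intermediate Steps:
L = -801 (L = (½)*(-1602) = -801)
V = 1311
1006/r(-31) + L/V = 1006/16 - 801/1311 = 1006*(1/16) - 801*1/1311 = 503/8 - 267/437 = 217675/3496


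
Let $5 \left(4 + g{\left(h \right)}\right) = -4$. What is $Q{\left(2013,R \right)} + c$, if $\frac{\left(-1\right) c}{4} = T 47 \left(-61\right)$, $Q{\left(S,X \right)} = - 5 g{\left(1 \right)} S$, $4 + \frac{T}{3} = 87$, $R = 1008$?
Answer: $2903844$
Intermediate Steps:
$g{\left(h \right)} = - \frac{24}{5}$ ($g{\left(h \right)} = -4 + \frac{1}{5} \left(-4\right) = -4 - \frac{4}{5} = - \frac{24}{5}$)
$T = 249$ ($T = -12 + 3 \cdot 87 = -12 + 261 = 249$)
$Q{\left(S,X \right)} = 24 S$ ($Q{\left(S,X \right)} = \left(-5\right) \left(- \frac{24}{5}\right) S = 24 S$)
$c = 2855532$ ($c = - 4 \cdot 249 \cdot 47 \left(-61\right) = - 4 \cdot 11703 \left(-61\right) = \left(-4\right) \left(-713883\right) = 2855532$)
$Q{\left(2013,R \right)} + c = 24 \cdot 2013 + 2855532 = 48312 + 2855532 = 2903844$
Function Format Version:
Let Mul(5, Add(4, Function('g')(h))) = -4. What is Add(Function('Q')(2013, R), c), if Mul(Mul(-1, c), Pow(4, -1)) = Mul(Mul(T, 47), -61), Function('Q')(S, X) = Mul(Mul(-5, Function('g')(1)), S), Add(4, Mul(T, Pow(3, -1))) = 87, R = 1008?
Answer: 2903844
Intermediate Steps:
Function('g')(h) = Rational(-24, 5) (Function('g')(h) = Add(-4, Mul(Rational(1, 5), -4)) = Add(-4, Rational(-4, 5)) = Rational(-24, 5))
T = 249 (T = Add(-12, Mul(3, 87)) = Add(-12, 261) = 249)
Function('Q')(S, X) = Mul(24, S) (Function('Q')(S, X) = Mul(Mul(-5, Rational(-24, 5)), S) = Mul(24, S))
c = 2855532 (c = Mul(-4, Mul(Mul(249, 47), -61)) = Mul(-4, Mul(11703, -61)) = Mul(-4, -713883) = 2855532)
Add(Function('Q')(2013, R), c) = Add(Mul(24, 2013), 2855532) = Add(48312, 2855532) = 2903844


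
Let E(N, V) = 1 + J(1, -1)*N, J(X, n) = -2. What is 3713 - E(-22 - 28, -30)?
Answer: 3612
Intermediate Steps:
E(N, V) = 1 - 2*N
3713 - E(-22 - 28, -30) = 3713 - (1 - 2*(-22 - 28)) = 3713 - (1 - 2*(-50)) = 3713 - (1 + 100) = 3713 - 1*101 = 3713 - 101 = 3612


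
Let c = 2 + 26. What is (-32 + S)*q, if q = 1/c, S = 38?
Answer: 3/14 ≈ 0.21429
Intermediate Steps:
c = 28
q = 1/28 ≈ 0.035714
(-32 + S)*q = (-32 + 38)*(1/28) = 6*(1/28) = 3/14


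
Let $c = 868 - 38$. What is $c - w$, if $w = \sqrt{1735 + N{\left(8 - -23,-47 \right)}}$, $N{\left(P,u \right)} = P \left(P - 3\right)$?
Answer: $830 - \sqrt{2603} \approx 778.98$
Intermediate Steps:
$N{\left(P,u \right)} = P \left(-3 + P\right)$
$w = \sqrt{2603}$ ($w = \sqrt{1735 + \left(8 - -23\right) \left(-3 + \left(8 - -23\right)\right)} = \sqrt{1735 + \left(8 + 23\right) \left(-3 + \left(8 + 23\right)\right)} = \sqrt{1735 + 31 \left(-3 + 31\right)} = \sqrt{1735 + 31 \cdot 28} = \sqrt{1735 + 868} = \sqrt{2603} \approx 51.02$)
$c = 830$ ($c = 868 - 38 = 830$)
$c - w = 830 - \sqrt{2603}$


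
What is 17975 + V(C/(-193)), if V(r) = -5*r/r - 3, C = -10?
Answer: 17967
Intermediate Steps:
V(r) = -8 (V(r) = -5*1 - 3 = -5 - 3 = -8)
17975 + V(C/(-193)) = 17975 - 8 = 17967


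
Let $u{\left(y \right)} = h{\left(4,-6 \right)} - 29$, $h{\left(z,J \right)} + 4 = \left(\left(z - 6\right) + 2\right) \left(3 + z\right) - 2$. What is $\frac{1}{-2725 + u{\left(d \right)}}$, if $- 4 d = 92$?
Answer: $- \frac{1}{2760} \approx -0.00036232$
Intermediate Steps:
$h{\left(z,J \right)} = -6 + \left(-4 + z\right) \left(3 + z\right)$ ($h{\left(z,J \right)} = -4 + \left(\left(\left(z - 6\right) + 2\right) \left(3 + z\right) - 2\right) = -4 + \left(\left(\left(-6 + z\right) + 2\right) \left(3 + z\right) - 2\right) = -4 + \left(\left(-4 + z\right) \left(3 + z\right) - 2\right) = -4 + \left(-2 + \left(-4 + z\right) \left(3 + z\right)\right) = -6 + \left(-4 + z\right) \left(3 + z\right)$)
$d = -23$ ($d = \left(- \frac{1}{4}\right) 92 = -23$)
$u{\left(y \right)} = -35$ ($u{\left(y \right)} = \left(-18 + 4^{2} - 4\right) - 29 = \left(-18 + 16 - 4\right) - 29 = -6 - 29 = -35$)
$\frac{1}{-2725 + u{\left(d \right)}} = \frac{1}{-2725 - 35} = \frac{1}{-2760} = - \frac{1}{2760}$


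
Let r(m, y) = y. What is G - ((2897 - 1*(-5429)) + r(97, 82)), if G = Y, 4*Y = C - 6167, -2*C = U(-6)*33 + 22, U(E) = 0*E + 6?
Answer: -39909/4 ≈ -9977.3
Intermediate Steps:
U(E) = 6 (U(E) = 0 + 6 = 6)
C = -110 (C = -(6*33 + 22)/2 = -(198 + 22)/2 = -½*220 = -110)
Y = -6277/4 (Y = (-110 - 6167)/4 = (¼)*(-6277) = -6277/4 ≈ -1569.3)
G = -6277/4 ≈ -1569.3
G - ((2897 - 1*(-5429)) + r(97, 82)) = -6277/4 - ((2897 - 1*(-5429)) + 82) = -6277/4 - ((2897 + 5429) + 82) = -6277/4 - (8326 + 82) = -6277/4 - 1*8408 = -6277/4 - 8408 = -39909/4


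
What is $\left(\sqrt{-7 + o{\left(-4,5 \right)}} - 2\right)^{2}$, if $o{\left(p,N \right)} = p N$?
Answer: $\left(2 - 3 i \sqrt{3}\right)^{2} \approx -23.0 - 20.785 i$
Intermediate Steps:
$o{\left(p,N \right)} = N p$
$\left(\sqrt{-7 + o{\left(-4,5 \right)}} - 2\right)^{2} = \left(\sqrt{-7 + 5 \left(-4\right)} - 2\right)^{2} = \left(\sqrt{-7 - 20} - 2\right)^{2} = \left(\sqrt{-27} - 2\right)^{2} = \left(3 i \sqrt{3} - 2\right)^{2} = \left(-2 + 3 i \sqrt{3}\right)^{2}$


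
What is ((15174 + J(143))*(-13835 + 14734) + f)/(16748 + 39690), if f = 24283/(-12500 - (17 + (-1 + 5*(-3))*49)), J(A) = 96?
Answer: 161067431807/662187054 ≈ 243.24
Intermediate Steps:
f = -24283/11733 (f = 24283/(-12500 - (17 + (-1 - 15)*49)) = 24283/(-12500 - (17 - 16*49)) = 24283/(-12500 - (17 - 784)) = 24283/(-12500 - 1*(-767)) = 24283/(-12500 + 767) = 24283/(-11733) = 24283*(-1/11733) = -24283/11733 ≈ -2.0696)
((15174 + J(143))*(-13835 + 14734) + f)/(16748 + 39690) = ((15174 + 96)*(-13835 + 14734) - 24283/11733)/(16748 + 39690) = (15270*899 - 24283/11733)/56438 = (13727730 - 24283/11733)*(1/56438) = (161067431807/11733)*(1/56438) = 161067431807/662187054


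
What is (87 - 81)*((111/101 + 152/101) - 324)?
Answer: -194766/101 ≈ -1928.4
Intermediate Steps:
(87 - 81)*((111/101 + 152/101) - 324) = 6*((111*(1/101) + 152*(1/101)) - 324) = 6*((111/101 + 152/101) - 324) = 6*(263/101 - 324) = 6*(-32461/101) = -194766/101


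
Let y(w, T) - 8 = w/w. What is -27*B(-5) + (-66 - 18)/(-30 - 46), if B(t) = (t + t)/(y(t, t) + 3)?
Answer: 897/38 ≈ 23.605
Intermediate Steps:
y(w, T) = 9 (y(w, T) = 8 + w/w = 8 + 1 = 9)
B(t) = t/6 (B(t) = (t + t)/(9 + 3) = (2*t)/12 = (2*t)*(1/12) = t/6)
-27*B(-5) + (-66 - 18)/(-30 - 46) = -9*(-5)/2 + (-66 - 18)/(-30 - 46) = -27*(-⅚) - 84/(-76) = 45/2 - 84*(-1/76) = 45/2 + 21/19 = 897/38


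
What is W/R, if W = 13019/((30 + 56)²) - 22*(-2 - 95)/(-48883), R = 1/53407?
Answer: 33145704047191/361538668 ≈ 91680.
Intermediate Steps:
R = 1/53407 ≈ 1.8724e-5
W = 620624713/361538668 (W = 13019/(86²) - 22*(-97)*(-1/48883) = 13019/7396 + 2134*(-1/48883) = 13019*(1/7396) - 2134/48883 = 13019/7396 - 2134/48883 = 620624713/361538668 ≈ 1.7166)
W/R = 620624713/(361538668*(1/53407)) = (620624713/361538668)*53407 = 33145704047191/361538668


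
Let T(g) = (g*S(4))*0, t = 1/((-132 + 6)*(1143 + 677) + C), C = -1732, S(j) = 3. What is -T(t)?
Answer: 0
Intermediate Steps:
t = -1/231052 (t = 1/((-132 + 6)*(1143 + 677) - 1732) = 1/(-126*1820 - 1732) = 1/(-229320 - 1732) = 1/(-231052) = -1/231052 ≈ -4.3280e-6)
T(g) = 0 (T(g) = (g*3)*0 = (3*g)*0 = 0)
-T(t) = -1*0 = 0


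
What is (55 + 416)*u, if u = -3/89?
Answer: -1413/89 ≈ -15.876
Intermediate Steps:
u = -3/89 (u = -3*1/89 = -3/89 ≈ -0.033708)
(55 + 416)*u = (55 + 416)*(-3/89) = 471*(-3/89) = -1413/89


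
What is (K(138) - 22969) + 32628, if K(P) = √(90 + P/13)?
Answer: 9659 + 2*√4251/13 ≈ 9669.0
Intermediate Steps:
K(P) = √(90 + P/13) (K(P) = √(90 + P*(1/13)) = √(90 + P/13))
(K(138) - 22969) + 32628 = (√(15210 + 13*138)/13 - 22969) + 32628 = (√(15210 + 1794)/13 - 22969) + 32628 = (√17004/13 - 22969) + 32628 = ((2*√4251)/13 - 22969) + 32628 = (2*√4251/13 - 22969) + 32628 = (-22969 + 2*√4251/13) + 32628 = 9659 + 2*√4251/13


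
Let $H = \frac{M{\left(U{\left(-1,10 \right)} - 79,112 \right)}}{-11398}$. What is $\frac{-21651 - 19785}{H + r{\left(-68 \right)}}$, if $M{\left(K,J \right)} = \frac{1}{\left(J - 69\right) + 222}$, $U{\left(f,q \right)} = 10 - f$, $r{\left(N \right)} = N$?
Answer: $\frac{13906243880}{22821329} \approx 609.35$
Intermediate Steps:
$M{\left(K,J \right)} = \frac{1}{153 + J}$ ($M{\left(K,J \right)} = \frac{1}{\left(-69 + J\right) + 222} = \frac{1}{153 + J}$)
$H = - \frac{1}{3020470}$ ($H = \frac{1}{\left(153 + 112\right) \left(-11398\right)} = \frac{1}{265} \left(- \frac{1}{11398}\right) = - \frac{1}{3020470} \approx -3.3107 \cdot 10^{-7}$)
$\frac{-21651 - 19785}{H + r{\left(-68 \right)}} = \frac{-21651 - 19785}{- \frac{1}{3020470} - 68} = - \frac{41436}{- \frac{205391961}{3020470}} = \left(-41436\right) \left(- \frac{3020470}{205391961}\right) = \frac{13906243880}{22821329}$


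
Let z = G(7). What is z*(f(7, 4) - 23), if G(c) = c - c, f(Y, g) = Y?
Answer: 0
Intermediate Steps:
G(c) = 0
z = 0
z*(f(7, 4) - 23) = 0*(7 - 23) = 0*(-16) = 0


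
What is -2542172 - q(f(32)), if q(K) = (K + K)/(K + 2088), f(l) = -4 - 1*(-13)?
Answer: -592326078/233 ≈ -2.5422e+6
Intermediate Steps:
f(l) = 9 (f(l) = -4 + 13 = 9)
q(K) = 2*K/(2088 + K) (q(K) = (2*K)/(2088 + K) = 2*K/(2088 + K))
-2542172 - q(f(32)) = -2542172 - 2*9/(2088 + 9) = -2542172 - 2*9/2097 = -2542172 - 1*2/233 = -2542172 - 2/233 = -592326078/233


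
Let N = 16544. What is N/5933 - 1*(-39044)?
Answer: 231664596/5933 ≈ 39047.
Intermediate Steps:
N/5933 - 1*(-39044) = 16544/5933 - 1*(-39044) = 16544*(1/5933) + 39044 = 16544/5933 + 39044 = 231664596/5933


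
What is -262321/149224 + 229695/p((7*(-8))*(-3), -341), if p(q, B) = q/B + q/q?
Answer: 11688072896347/25815752 ≈ 4.5275e+5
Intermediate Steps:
p(q, B) = 1 + q/B (p(q, B) = q/B + 1 = 1 + q/B)
-262321/149224 + 229695/p((7*(-8))*(-3), -341) = -262321/149224 + 229695/(((-341 + (7*(-8))*(-3))/(-341))) = -262321*1/149224 + 229695/((-(-341 - 56*(-3))/341)) = -262321/149224 + 229695/((-(-341 + 168)/341)) = -262321/149224 + 229695/((-1/341*(-173))) = -262321/149224 + 229695/(173/341) = -262321/149224 + 229695*(341/173) = -262321/149224 + 78325995/173 = 11688072896347/25815752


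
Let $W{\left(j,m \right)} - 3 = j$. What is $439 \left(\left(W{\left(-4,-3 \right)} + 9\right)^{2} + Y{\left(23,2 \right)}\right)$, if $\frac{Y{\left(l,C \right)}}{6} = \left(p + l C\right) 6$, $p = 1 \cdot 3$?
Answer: $802492$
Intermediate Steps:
$p = 3$
$W{\left(j,m \right)} = 3 + j$
$Y{\left(l,C \right)} = 108 + 36 C l$ ($Y{\left(l,C \right)} = 6 \left(3 + l C\right) 6 = 6 \left(3 + C l\right) 6 = 6 \left(18 + 6 C l\right) = 108 + 36 C l$)
$439 \left(\left(W{\left(-4,-3 \right)} + 9\right)^{2} + Y{\left(23,2 \right)}\right) = 439 \left(\left(\left(3 - 4\right) + 9\right)^{2} + \left(108 + 36 \cdot 2 \cdot 23\right)\right) = 439 \left(\left(-1 + 9\right)^{2} + \left(108 + 1656\right)\right) = 439 \left(8^{2} + 1764\right) = 439 \left(64 + 1764\right) = 439 \cdot 1828 = 802492$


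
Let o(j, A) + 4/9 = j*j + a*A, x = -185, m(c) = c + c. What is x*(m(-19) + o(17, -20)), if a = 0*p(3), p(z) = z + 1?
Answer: -417175/9 ≈ -46353.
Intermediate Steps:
p(z) = 1 + z
m(c) = 2*c
a = 0 (a = 0*(1 + 3) = 0*4 = 0)
o(j, A) = -4/9 + j**2 (o(j, A) = -4/9 + (j*j + 0*A) = -4/9 + (j**2 + 0) = -4/9 + j**2)
x*(m(-19) + o(17, -20)) = -185*(2*(-19) + (-4/9 + 17**2)) = -185*(-38 + (-4/9 + 289)) = -185*(-38 + 2597/9) = -185*2255/9 = -417175/9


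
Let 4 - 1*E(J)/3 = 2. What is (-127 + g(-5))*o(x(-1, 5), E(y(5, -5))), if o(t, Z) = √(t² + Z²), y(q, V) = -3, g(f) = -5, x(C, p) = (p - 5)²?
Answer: -792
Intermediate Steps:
x(C, p) = (-5 + p)²
E(J) = 6 (E(J) = 12 - 3*2 = 12 - 6 = 6)
o(t, Z) = √(Z² + t²)
(-127 + g(-5))*o(x(-1, 5), E(y(5, -5))) = (-127 - 5)*√(6² + ((-5 + 5)²)²) = -132*√(36 + (0²)²) = -132*√(36 + 0²) = -132*√(36 + 0) = -132*√36 = -132*6 = -792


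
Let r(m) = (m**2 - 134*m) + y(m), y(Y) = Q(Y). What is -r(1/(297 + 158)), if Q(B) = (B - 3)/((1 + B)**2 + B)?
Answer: 141189246379/43142146775 ≈ 3.2727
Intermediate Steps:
Q(B) = (-3 + B)/(B + (1 + B)**2)
y(Y) = (-3 + Y)/(Y + (1 + Y)**2)
r(m) = m**2 - 134*m + (-3 + m)/(m + (1 + m)**2) (r(m) = (m**2 - 134*m) + (-3 + m)/(m + (1 + m)**2) = m**2 - 134*m + (-3 + m)/(m + (1 + m)**2))
-r(1/(297 + 158)) = -(-3 + 1/(297 + 158) + (-134 + 1/(297 + 158))*(1/(297 + 158) + (1 + 1/(297 + 158))**2)/(297 + 158))/(1/(297 + 158) + (1 + 1/(297 + 158))**2) = -(-3 + 1/455 + (-134 + 1/455)*(1/455 + (1 + 1/455)**2)/455)/(1/455 + (1 + 1/455)**2) = -(-3 + 1/455 + (1/455)*(-60969/455)*(1/455 + (456/455)**2))/(1/455 + (456/455)**2) = -(-3 + 1/455 + (1/455)*(-60969/455)*(1/455 + 207936/207025))/(1/455 + 207936/207025) = -(-3 + 1/455 + (1/455)*(-60969/455)*(208391/207025))/208391/207025 = -207025*(-3 + 1/455 - 12705390879/42859350625)/208391 = -207025*(-141189246379)/(208391*42859350625) = -1*(-141189246379/43142146775) = 141189246379/43142146775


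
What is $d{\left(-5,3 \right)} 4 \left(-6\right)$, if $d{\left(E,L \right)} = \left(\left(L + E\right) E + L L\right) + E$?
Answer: $-336$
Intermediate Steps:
$d{\left(E,L \right)} = E + L^{2} + E \left(E + L\right)$ ($d{\left(E,L \right)} = \left(\left(E + L\right) E + L^{2}\right) + E = \left(E \left(E + L\right) + L^{2}\right) + E = \left(L^{2} + E \left(E + L\right)\right) + E = E + L^{2} + E \left(E + L\right)$)
$d{\left(-5,3 \right)} 4 \left(-6\right) = \left(-5 + \left(-5\right)^{2} + 3^{2} - 15\right) 4 \left(-6\right) = \left(-5 + 25 + 9 - 15\right) 4 \left(-6\right) = 14 \cdot 4 \left(-6\right) = 56 \left(-6\right) = -336$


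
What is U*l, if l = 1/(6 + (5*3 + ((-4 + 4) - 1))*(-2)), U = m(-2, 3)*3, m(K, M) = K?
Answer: 3/11 ≈ 0.27273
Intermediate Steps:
U = -6 (U = -2*3 = -6)
l = -1/22 (l = 1/(6 + (15 + (0 - 1))*(-2)) = 1/(6 + (15 - 1)*(-2)) = 1/(6 + 14*(-2)) = 1/(6 - 28) = 1/(-22) = -1/22 ≈ -0.045455)
U*l = -6*(-1/22) = 3/11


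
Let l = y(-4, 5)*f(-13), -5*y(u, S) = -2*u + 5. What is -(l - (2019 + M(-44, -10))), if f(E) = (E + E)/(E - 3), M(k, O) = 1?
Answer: 80969/40 ≈ 2024.2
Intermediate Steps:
f(E) = 2*E/(-3 + E) (f(E) = (2*E)/(-3 + E) = 2*E/(-3 + E))
y(u, S) = -1 + 2*u/5 (y(u, S) = -(-2*u + 5)/5 = -(5 - 2*u)/5 = -1 + 2*u/5)
l = -169/40 (l = (-1 + (⅖)*(-4))*(2*(-13)/(-3 - 13)) = (-1 - 8/5)*(2*(-13)/(-16)) = -26*(-13)*(-1)/(5*16) = -13/5*13/8 = -169/40 ≈ -4.2250)
-(l - (2019 + M(-44, -10))) = -(-169/40 - (2019 + 1)) = -(-169/40 - 1*2020) = -(-169/40 - 2020) = -1*(-80969/40) = 80969/40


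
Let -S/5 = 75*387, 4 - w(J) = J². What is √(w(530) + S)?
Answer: I*√426021 ≈ 652.7*I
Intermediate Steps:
w(J) = 4 - J²
S = -145125 (S = -375*387 = -5*29025 = -145125)
√(w(530) + S) = √((4 - 1*530²) - 145125) = √((4 - 1*280900) - 145125) = √((4 - 280900) - 145125) = √(-280896 - 145125) = √(-426021) = I*√426021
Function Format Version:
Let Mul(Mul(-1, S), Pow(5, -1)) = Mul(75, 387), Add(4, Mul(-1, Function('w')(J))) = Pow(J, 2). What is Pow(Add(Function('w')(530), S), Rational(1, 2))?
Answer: Mul(I, Pow(426021, Rational(1, 2))) ≈ Mul(652.70, I)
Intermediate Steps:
Function('w')(J) = Add(4, Mul(-1, Pow(J, 2)))
S = -145125 (S = Mul(-5, Mul(75, 387)) = Mul(-5, 29025) = -145125)
Pow(Add(Function('w')(530), S), Rational(1, 2)) = Pow(Add(Add(4, Mul(-1, Pow(530, 2))), -145125), Rational(1, 2)) = Pow(Add(Add(4, Mul(-1, 280900)), -145125), Rational(1, 2)) = Pow(Add(Add(4, -280900), -145125), Rational(1, 2)) = Pow(Add(-280896, -145125), Rational(1, 2)) = Pow(-426021, Rational(1, 2)) = Mul(I, Pow(426021, Rational(1, 2)))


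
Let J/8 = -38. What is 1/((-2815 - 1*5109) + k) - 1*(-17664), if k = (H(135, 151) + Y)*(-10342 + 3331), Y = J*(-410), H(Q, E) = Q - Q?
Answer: 15435844740095/873858964 ≈ 17664.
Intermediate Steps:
J = -304 (J = 8*(-38) = -304)
H(Q, E) = 0
Y = 124640 (Y = -304*(-410) = 124640)
k = -873851040 (k = (0 + 124640)*(-10342 + 3331) = 124640*(-7011) = -873851040)
1/((-2815 - 1*5109) + k) - 1*(-17664) = 1/((-2815 - 1*5109) - 873851040) - 1*(-17664) = 1/((-2815 - 5109) - 873851040) + 17664 = 1/(-7924 - 873851040) + 17664 = 1/(-873858964) + 17664 = -1/873858964 + 17664 = 15435844740095/873858964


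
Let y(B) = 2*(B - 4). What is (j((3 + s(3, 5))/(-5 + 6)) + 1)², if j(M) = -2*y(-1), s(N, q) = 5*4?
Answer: 441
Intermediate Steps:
s(N, q) = 20
y(B) = -8 + 2*B (y(B) = 2*(-4 + B) = -8 + 2*B)
j(M) = 20 (j(M) = -2*(-8 + 2*(-1)) = -2*(-8 - 2) = -2*(-10) = 20)
(j((3 + s(3, 5))/(-5 + 6)) + 1)² = (20 + 1)² = 21² = 441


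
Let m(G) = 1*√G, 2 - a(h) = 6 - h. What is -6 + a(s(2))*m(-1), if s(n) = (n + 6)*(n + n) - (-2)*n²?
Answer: -6 + 36*I ≈ -6.0 + 36.0*I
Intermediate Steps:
s(n) = 2*n² + 2*n*(6 + n) (s(n) = (6 + n)*(2*n) + 2*n² = 2*n*(6 + n) + 2*n² = 2*n² + 2*n*(6 + n))
a(h) = -4 + h (a(h) = 2 - (6 - h) = 2 + (-6 + h) = -4 + h)
m(G) = √G
-6 + a(s(2))*m(-1) = -6 + (-4 + 4*2*(3 + 2))*√(-1) = -6 + (-4 + 4*2*5)*I = -6 + (-4 + 40)*I = -6 + 36*I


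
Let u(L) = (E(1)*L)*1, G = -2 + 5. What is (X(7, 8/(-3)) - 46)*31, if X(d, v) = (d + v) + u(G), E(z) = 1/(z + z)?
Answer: -7471/6 ≈ -1245.2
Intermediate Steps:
G = 3
E(z) = 1/(2*z)
u(L) = L/2 (u(L) = (((½)/1)*L)*1 = (((½)*1)*L)*1 = (L/2)*1 = L/2)
X(d, v) = 3/2 + d + v (X(d, v) = (d + v) + (½)*3 = (d + v) + 3/2 = 3/2 + d + v)
(X(7, 8/(-3)) - 46)*31 = ((3/2 + 7 + 8/(-3)) - 46)*31 = ((3/2 + 7 + 8*(-⅓)) - 46)*31 = ((3/2 + 7 - 8/3) - 46)*31 = (35/6 - 46)*31 = -241/6*31 = -7471/6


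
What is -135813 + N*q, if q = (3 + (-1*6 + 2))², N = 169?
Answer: -135644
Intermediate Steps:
q = 1 (q = (3 + (-6 + 2))² = (3 - 4)² = (-1)² = 1)
-135813 + N*q = -135813 + 169*1 = -135813 + 169 = -135644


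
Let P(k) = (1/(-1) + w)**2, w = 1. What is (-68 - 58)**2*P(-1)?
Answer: 0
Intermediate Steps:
P(k) = 0 (P(k) = (1/(-1) + 1)**2 = (-1 + 1)**2 = 0**2 = 0)
(-68 - 58)**2*P(-1) = (-68 - 58)**2*0 = (-126)**2*0 = 15876*0 = 0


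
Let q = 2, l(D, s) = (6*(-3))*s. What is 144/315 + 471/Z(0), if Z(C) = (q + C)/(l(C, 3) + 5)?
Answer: -807733/70 ≈ -11539.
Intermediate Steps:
l(D, s) = -18*s
Z(C) = -2/49 - C/49 (Z(C) = (2 + C)/(-18*3 + 5) = (2 + C)/(-54 + 5) = (2 + C)/(-49) = (2 + C)*(-1/49) = -2/49 - C/49)
144/315 + 471/Z(0) = 144/315 + 471/(-2/49 - 1/49*0) = 144*(1/315) + 471/(-2/49 + 0) = 16/35 + 471/(-2/49) = 16/35 + 471*(-49/2) = 16/35 - 23079/2 = -807733/70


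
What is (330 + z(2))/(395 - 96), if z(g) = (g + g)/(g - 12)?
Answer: 1648/1495 ≈ 1.1023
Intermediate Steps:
z(g) = 2*g/(-12 + g) (z(g) = (2*g)/(-12 + g) = 2*g/(-12 + g))
(330 + z(2))/(395 - 96) = (330 + 2*2/(-12 + 2))/(395 - 96) = (330 + 2*2/(-10))/299 = (330 + 2*2*(-⅒))*(1/299) = (330 - ⅖)*(1/299) = (1648/5)*(1/299) = 1648/1495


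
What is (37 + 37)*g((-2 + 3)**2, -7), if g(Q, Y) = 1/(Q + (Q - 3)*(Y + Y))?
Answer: 74/29 ≈ 2.5517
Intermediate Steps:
g(Q, Y) = 1/(Q + 2*Y*(-3 + Q)) (g(Q, Y) = 1/(Q + (-3 + Q)*(2*Y)) = 1/(Q + 2*Y*(-3 + Q)))
(37 + 37)*g((-2 + 3)**2, -7) = (37 + 37)/((-2 + 3)**2 - 6*(-7) + 2*(-2 + 3)**2*(-7)) = 74/(1**2 + 42 + 2*1**2*(-7)) = 74/(1 + 42 + 2*1*(-7)) = 74/(1 + 42 - 14) = 74/29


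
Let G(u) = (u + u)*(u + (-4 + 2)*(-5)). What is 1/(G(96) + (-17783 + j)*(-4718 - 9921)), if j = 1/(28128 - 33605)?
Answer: 5477/1425913353292 ≈ 3.8410e-9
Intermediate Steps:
j = -1/5477 (j = 1/(-5477) = -1/5477 ≈ -0.00018258)
G(u) = 2*u*(10 + u) (G(u) = (2*u)*(u - 2*(-5)) = (2*u)*(u + 10) = (2*u)*(10 + u) = 2*u*(10 + u))
1/(G(96) + (-17783 + j)*(-4718 - 9921)) = 1/(2*96*(10 + 96) + (-17783 - 1/5477)*(-4718 - 9921)) = 1/(2*96*106 - 97397492/5477*(-14639)) = 1/(20352 + 1425801885388/5477) = 1/(1425913353292/5477) = 5477/1425913353292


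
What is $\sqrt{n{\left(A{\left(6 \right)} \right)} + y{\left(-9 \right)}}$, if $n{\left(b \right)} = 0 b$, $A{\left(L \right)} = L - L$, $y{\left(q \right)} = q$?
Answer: $3 i \approx 3.0 i$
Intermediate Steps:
$A{\left(L \right)} = 0$
$n{\left(b \right)} = 0$
$\sqrt{n{\left(A{\left(6 \right)} \right)} + y{\left(-9 \right)}} = \sqrt{0 - 9} = \sqrt{-9} = 3 i$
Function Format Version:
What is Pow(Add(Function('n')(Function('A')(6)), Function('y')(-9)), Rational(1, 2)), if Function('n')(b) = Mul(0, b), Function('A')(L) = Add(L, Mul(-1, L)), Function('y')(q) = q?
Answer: Mul(3, I) ≈ Mul(3.0000, I)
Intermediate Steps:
Function('A')(L) = 0
Function('n')(b) = 0
Pow(Add(Function('n')(Function('A')(6)), Function('y')(-9)), Rational(1, 2)) = Pow(Add(0, -9), Rational(1, 2)) = Pow(-9, Rational(1, 2)) = Mul(3, I)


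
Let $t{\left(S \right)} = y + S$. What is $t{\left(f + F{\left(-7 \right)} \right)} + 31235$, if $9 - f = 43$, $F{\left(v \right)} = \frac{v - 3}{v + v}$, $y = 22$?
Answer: $\frac{218566}{7} \approx 31224.0$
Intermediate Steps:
$F{\left(v \right)} = \frac{-3 + v}{2 v}$
$f = -34$ ($f = 9 - 43 = -34$)
$t{\left(S \right)} = 22 + S$
$t{\left(f + F{\left(-7 \right)} \right)} + 31235 = \left(22 - \left(34 - \frac{-3 - 7}{2 \left(-7\right)}\right)\right) + 31235 = \left(22 - \left(34 + \frac{1}{14} \left(-10\right)\right)\right) + 31235 = \left(22 + \left(-34 + \frac{5}{7}\right)\right) + 31235 = \left(22 - \frac{233}{7}\right) + 31235 = - \frac{79}{7} + 31235 = \frac{218566}{7}$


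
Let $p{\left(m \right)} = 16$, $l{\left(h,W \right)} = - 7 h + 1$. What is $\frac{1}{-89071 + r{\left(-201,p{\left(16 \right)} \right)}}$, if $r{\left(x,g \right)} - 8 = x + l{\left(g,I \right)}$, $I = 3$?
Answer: $- \frac{1}{89375} \approx -1.1189 \cdot 10^{-5}$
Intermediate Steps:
$l{\left(h,W \right)} = 1 - 7 h$
$r{\left(x,g \right)} = 9 + x - 7 g$ ($r{\left(x,g \right)} = 8 - \left(-1 - x + 7 g\right) = 8 + \left(1 + x - 7 g\right) = 9 + x - 7 g$)
$\frac{1}{-89071 + r{\left(-201,p{\left(16 \right)} \right)}} = \frac{1}{-89071 - 304} = \frac{1}{-89375} = - \frac{1}{89375}$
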